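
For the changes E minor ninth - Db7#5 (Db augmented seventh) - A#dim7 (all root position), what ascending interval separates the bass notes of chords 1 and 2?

diminished seventh

The roots are E and Db.
E up to Db is 9 semitones, a whole step narrower than a major seventh, so the interval is diminished.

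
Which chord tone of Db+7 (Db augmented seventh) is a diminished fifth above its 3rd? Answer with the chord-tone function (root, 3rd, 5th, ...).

7th

Db+7 (Db augmented seventh) is spelled Db, F, A, Cb.
The 3rd is F. A diminished fifth above F is Cb.
Cb is the chord's 7th.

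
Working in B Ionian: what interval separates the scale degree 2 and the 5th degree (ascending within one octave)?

perfect 4th

The scale runs B C# D# E F# G# A#.
The scale degree 2 is C# and the 5th degree is F#.
C# up to F# spans 4 letter names and 5 semitones — a perfect fourth.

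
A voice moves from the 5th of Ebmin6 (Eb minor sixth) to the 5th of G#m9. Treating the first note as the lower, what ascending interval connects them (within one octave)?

Ebmin6 (Eb minor sixth) has Bb as its 5th, and G#m9 has D# as its 5th.
From Bb to D#: 5 semitones over a third = augmented.

augmented third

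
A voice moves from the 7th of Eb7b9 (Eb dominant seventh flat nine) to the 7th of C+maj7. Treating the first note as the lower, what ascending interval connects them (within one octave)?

Eb7b9 (Eb dominant seventh flat nine) has Db as its 7th, and C+maj7 has B as its 7th.
Db up to B is 10 semitones, a half step wider than a major sixth, so the interval is augmented.

augmented sixth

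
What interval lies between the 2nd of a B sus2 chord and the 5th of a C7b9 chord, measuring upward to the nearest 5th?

B sus2 has C# as its 2nd, and C7b9 has G as its 5th.
5 letter names make it a fifth; at 6 semitones (a half step narrower than perfect) the quality is diminished.

d5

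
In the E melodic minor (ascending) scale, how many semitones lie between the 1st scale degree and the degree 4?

5

The scale is E F♯ G A B C♯ D♯.
E up to A is a perfect fourth — 5 semitones.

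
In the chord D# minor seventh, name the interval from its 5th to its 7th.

The chord tones of D# minor seventh are D#–F#–A#–C#.
5th = A#; 7th = C#.
3 letter names make it a third; at 3 semitones (a half step narrower than major) the quality is minor.

minor 3rd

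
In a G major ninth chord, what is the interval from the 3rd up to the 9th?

Spelling the chord: G B D F# A.
That puts B below A.
B up to A is 10 semitones, a half step narrower than a major seventh, so the interval is minor.

minor seventh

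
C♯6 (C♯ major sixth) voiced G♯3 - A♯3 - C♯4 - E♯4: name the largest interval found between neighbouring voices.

major 3rd

Adjacent intervals: G♯3→A♯3 = major second; A♯3→C♯4 = minor third; C♯4→E♯4 = major third.
The largest is C♯4 to E♯4, a major third (4 semitones).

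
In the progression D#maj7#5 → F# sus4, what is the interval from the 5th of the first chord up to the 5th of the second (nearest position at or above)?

d3

D#maj7#5 has A## as its 5th, and F# sus4 has C# as its 5th.
From A## to C#: 2 semitones over a third = diminished.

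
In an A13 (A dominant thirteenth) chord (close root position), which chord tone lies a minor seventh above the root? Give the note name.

G

Spelling the chord: A-C#-E-G-B-F#.
The root is A. A minor seventh above A is G.
G is the chord's 7th.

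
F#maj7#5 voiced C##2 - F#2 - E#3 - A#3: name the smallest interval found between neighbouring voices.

Adjacent intervals: C##2→F#2 = diminished fourth; F#2→E#3 = major seventh; E#3→A#3 = perfect fourth.
The smallest is C##2 to F#2, a diminished fourth (4 semitones).

diminished 4th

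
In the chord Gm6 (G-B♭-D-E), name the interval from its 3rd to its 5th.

3rd = B♭; 5th = D.
B♭ up to D spans 3 letter names and 4 semitones — a major third.

major third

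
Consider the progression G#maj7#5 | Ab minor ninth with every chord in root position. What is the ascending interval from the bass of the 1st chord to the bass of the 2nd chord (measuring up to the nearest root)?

d2

The roots are G# and Ab.
G# up to Ab is 0 semitones, a whole step narrower than a major second, so the interval is diminished.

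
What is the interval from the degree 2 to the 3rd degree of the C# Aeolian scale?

m2

C# natural minor: C# D# E F# G# A B.
Degree 2 = D#; 3rd degree = E.
2 letter names make it a second; at 1 semitone (a half step narrower than major) the quality is minor.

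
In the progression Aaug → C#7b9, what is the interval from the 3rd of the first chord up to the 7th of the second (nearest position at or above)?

Aaug has C# as its 3rd, and C#7b9 has B as its 7th.
7 letter names make it a seventh; at 10 semitones (a half step narrower than major) the quality is minor.

minor seventh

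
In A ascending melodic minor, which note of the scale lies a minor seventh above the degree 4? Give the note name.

The scale is A B C D E F♯ G♯.
The degree 4 is D; a minor seventh above that is C — scale degree 3.

C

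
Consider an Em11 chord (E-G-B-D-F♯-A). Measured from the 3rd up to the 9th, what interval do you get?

That puts G below F♯.
From G to F♯ is 11 semitones, exactly the major seventh.

major seventh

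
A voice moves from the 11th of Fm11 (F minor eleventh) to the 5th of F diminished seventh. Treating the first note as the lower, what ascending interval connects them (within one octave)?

Fm11 (F minor eleventh) has Bb as its 11th, and F diminished seventh has Cb as its 5th.
2 letter names make it a second; at 1 semitone (a half step narrower than major) the quality is minor.

minor second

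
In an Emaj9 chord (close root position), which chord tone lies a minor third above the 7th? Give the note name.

The chord tones of E major ninth are E–G#–B–D#–F#.
The 7th is D#. A minor third above D# is F#.
F# is the chord's 9th.

F#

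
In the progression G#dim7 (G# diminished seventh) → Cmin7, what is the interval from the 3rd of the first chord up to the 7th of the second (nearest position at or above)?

diminished octave

The 3rd of G#dim7 (G# diminished seventh) is B; the 7th of Cmin7 is Bb.
From B to Bb: 11 semitones over an octave = diminished.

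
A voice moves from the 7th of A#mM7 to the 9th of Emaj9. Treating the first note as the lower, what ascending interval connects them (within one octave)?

A#mM7 has G## as its 7th, and Emaj9 has F# as its 9th.
From G## to F#: 9 semitones over a seventh = diminished.

diminished seventh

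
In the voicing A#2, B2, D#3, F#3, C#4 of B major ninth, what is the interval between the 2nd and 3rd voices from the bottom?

Those voices are B2 and D#3.
From B to D# is 4 semitones, exactly the major third.

M3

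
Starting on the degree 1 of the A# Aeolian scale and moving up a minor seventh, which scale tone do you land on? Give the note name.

G#

The scale is A# B# C# D# E# F# G#.
The degree 1 is A#; a minor seventh above that is G# — scale degree 7.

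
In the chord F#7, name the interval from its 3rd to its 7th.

diminished fifth

The chord tones of F# dominant seventh are F#-A#-C#-E.
3rd = A#; 7th = E.
A# up to E is 6 semitones, a half step narrower than a perfect fifth, so the interval is diminished.
That tritone between 3rd and 7th is what gives the dominant seventh its pull toward resolution.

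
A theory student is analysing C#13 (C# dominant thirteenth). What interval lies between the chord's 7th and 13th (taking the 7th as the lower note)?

major 7th

C# dominant thirteenth: C#-E#-G#-B-D#-A#.
7th = B; 13th = A#.
B up to A# spans 7 letter names and 11 semitones — a major seventh.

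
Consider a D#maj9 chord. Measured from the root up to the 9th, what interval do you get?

D#maj9 is spelled D# F## A# C## E#.
Root = D#; 9th = E#.
D# up to E# spans 9 letter names and 14 semitones — a major ninth.

major ninth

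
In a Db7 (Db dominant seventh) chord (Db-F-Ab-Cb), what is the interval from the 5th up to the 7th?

So we need the interval from Ab up to Cb.
From Ab to Cb: 3 semitones over a third = minor.

m3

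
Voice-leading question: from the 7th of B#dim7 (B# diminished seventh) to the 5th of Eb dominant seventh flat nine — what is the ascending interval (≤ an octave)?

The 7th of B#dim7 (B# diminished seventh) is A; the 5th of Eb dominant seventh flat nine is Bb.
2 letter names make it a second; at 1 semitone (a half step narrower than major) the quality is minor.

minor second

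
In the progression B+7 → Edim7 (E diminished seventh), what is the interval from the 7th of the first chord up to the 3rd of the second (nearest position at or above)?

minor seventh

B+7 has A as its 7th, and Edim7 (E diminished seventh) has G as its 3rd.
A up to G is 10 semitones, a half step narrower than a major seventh, so the interval is minor.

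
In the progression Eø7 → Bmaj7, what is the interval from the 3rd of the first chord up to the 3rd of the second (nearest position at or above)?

Eø7 has G as its 3rd, and Bmaj7 has D# as its 3rd.
From G to D#: 8 semitones over a fifth = augmented.

augmented fifth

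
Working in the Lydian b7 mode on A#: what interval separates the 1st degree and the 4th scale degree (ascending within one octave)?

A4

A# lydian dominant: A# B# C## D## E# F## G#.
1st degree = A#; scale degree 4 = D##.
A# up to D## is 6 semitones, a half step wider than a perfect fourth, so the interval is augmented.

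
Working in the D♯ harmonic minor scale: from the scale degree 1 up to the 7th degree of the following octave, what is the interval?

major fourteenth

The scale runs D♯ E♯ F♯ G♯ A♯ B C𝄪.
That puts D♯ below C𝄪.
Counting 14 letters and 23 half steps from D♯ gives a major fourteenth.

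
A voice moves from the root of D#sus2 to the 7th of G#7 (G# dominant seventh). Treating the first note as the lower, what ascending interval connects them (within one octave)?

D#sus2 has D# as its root, and G#7 (G# dominant seventh) has F# as its 7th.
3 letter names make it a third; at 3 semitones (a half step narrower than major) the quality is minor.

m3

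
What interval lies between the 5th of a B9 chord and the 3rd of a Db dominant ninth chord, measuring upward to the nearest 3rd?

The 5th of B9 is F#; the 3rd of Db dominant ninth is F.
F# up to F is 11 semitones, a half step narrower than a perfect octave, so the interval is diminished.

diminished octave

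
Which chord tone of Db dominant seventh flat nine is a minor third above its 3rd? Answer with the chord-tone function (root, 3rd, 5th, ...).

Db7b9 is spelled Db F Ab Cb Ebb.
The 3rd is F. A minor third above F is Ab.
Ab is the chord's 5th.

5th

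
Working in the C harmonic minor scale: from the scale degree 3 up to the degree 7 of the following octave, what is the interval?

The scale runs C D E♭ F G A♭ B.
That puts E♭ below B.
E♭ up to B is 20 semitones, a half step wider than a perfect twelfth, so the interval is augmented.

A12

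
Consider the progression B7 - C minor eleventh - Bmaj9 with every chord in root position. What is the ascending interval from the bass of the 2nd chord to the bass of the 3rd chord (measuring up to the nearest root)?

The roots are C and B.
From C to B is 11 semitones, exactly the major seventh.

M7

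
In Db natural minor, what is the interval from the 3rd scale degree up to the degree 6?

Db natural minor: Db Eb Fb Gb Ab Bbb Cb.
3rd scale degree = Fb; 6th degree = Bbb.
From Fb to Bbb is 5 semitones, exactly the perfect fourth.

perfect fourth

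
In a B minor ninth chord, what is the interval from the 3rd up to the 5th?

major third

Bmin9: B, D, F♯, A, C♯.
So we need the interval from D up to F♯.
Counting 3 letters and 4 half steps from D gives a major third.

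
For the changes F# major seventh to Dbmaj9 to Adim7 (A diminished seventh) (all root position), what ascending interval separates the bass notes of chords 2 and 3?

augmented fifth

The roots are Db and A.
From Db to A: 8 semitones over a fifth = augmented.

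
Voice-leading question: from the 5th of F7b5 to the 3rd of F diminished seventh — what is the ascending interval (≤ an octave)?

The 5th of F7b5 is Cb; the 3rd of F diminished seventh is Ab.
From Cb to Ab is 9 semitones, exactly the major sixth.

major sixth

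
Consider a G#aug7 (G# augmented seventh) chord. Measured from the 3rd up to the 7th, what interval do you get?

G#aug7 (G# augmented seventh) is spelled G#, B#, D##, F#.
The 3rd is B# and the 7th is F#.
From B# to F#: 6 semitones over a fifth = diminished.
This 3–7 tritone is the characteristic tension at the heart of the dominant sound.

diminished fifth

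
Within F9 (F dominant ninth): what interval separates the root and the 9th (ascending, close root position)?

Spelling the chord: F–A–C–Eb–G.
Root = F; 9th = G.
F up to G spans 9 letter names and 14 semitones — a major ninth.

major ninth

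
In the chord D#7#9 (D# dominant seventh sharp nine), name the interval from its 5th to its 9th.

Spelling the chord: D#–F##–A#–C#–E##.
The 5th is A# and the 9th is E##.
From A# to E##: 8 semitones over a fifth = augmented.

augmented 5th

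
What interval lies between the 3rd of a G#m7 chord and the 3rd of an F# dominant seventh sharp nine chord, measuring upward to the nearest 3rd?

major 7th

G#m7 has B as its 3rd, and F# dominant seventh sharp nine has A# as its 3rd.
B up to A# spans 7 letter names and 11 semitones — a major seventh.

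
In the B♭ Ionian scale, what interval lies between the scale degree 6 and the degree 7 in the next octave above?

M9

Spelling the B♭ Ionian scale: B♭ C D E♭ F G A.
So we need the interval from G up to A.
G up to A spans 9 letter names and 14 semitones — a major ninth.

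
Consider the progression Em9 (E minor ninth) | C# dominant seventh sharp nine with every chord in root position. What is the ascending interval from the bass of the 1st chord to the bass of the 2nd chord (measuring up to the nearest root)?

The roots are E and C#.
From E to C# is 9 semitones, exactly the major sixth.

major 6th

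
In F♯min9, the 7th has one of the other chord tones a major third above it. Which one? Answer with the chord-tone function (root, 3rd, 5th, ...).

9th

The chord tones of F♯min9 are F♯ A C♯ E G♯.
The 7th is E. A major third above E is G♯.
G♯ is the chord's 9th.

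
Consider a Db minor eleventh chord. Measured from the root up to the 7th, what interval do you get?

Spelling the chord: Db-Fb-Ab-Cb-Eb-Gb.
That puts Db below Cb.
7 letter names make it a seventh; at 10 semitones (a half step narrower than major) the quality is minor.

minor seventh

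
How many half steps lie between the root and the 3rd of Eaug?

E+ (E augmented) is spelled E-G#-B#.
E to G# is a major third: 4 semitones.

4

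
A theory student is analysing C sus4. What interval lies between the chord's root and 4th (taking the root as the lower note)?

perfect 4th

Csus4 (C sus4) is spelled C-F-G.
That puts C below F.
From C to F is 5 semitones, exactly the perfect fourth.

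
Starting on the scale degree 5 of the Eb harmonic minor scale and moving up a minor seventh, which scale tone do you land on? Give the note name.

Ab

The scale is Eb F Gb Ab Bb Cb D.
The scale degree 5 is Bb; a minor seventh above that is Ab — scale degree 4.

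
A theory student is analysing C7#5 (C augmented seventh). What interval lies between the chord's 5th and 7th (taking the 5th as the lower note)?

Caug7: C E G♯ B♭.
So we need the interval from G♯ up to B♭.
From G♯ to B♭: 2 semitones over a third = diminished.

d3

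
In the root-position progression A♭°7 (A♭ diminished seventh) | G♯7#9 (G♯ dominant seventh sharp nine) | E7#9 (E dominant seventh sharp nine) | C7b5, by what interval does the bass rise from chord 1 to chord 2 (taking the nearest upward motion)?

augmented seventh

The roots are A♭ and G♯.
7 letter names make it a seventh; at 12 semitones (a half step wider than major) the quality is augmented.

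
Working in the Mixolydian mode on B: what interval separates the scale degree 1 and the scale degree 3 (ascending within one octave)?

major 3rd

Spelling the Mixolydian mode on B: B C# D# E F# G# A.
Scale degree 1 = B; scale degree 3 = D#.
From B to D# is 4 semitones, exactly the major third.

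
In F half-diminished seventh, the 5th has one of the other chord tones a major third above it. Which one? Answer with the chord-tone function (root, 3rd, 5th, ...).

7th

The chord tones of F half-diminished seventh are F, Ab, Cb, Eb.
The 5th is Cb. A major third above Cb is Eb.
Eb is the chord's 7th.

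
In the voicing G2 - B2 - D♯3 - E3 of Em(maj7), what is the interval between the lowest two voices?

Those voices are G2 and B2.
From G to B is 4 semitones, exactly the major third.

major third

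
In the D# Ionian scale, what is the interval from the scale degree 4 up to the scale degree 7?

augmented fourth

Spelling the D# Ionian scale: D# E# F## G# A# B# C##.
Scale degree 4 = G#; scale degree 7 = C##.
G# up to C## is 6 semitones, a half step wider than a perfect fourth, so the interval is augmented.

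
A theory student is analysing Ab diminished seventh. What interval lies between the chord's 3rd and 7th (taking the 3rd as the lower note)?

Ab°7 (Ab diminished seventh): Ab, Cb, Ebb, Gbb.
3rd = Cb; 7th = Gbb.
From Cb to Gbb: 6 semitones over a fifth = diminished.

diminished 5th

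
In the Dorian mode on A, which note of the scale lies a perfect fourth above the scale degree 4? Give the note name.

G

The scale is A B C D E F# G.
The scale degree 4 is D; a perfect fourth above that is G — scale degree 7.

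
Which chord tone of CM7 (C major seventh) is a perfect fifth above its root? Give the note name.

Spelling the chord: C–E–G–B.
The root is C. A perfect fifth above C is G.
G is the chord's 5th.

G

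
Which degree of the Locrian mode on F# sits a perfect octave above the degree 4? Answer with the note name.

B

The scale is F# G A B C D E.
The degree 4 is B; a perfect octave above that is B — scale degree 4.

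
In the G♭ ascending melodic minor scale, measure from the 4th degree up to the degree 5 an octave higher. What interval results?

G♭ melodic minor: G♭ A♭ B𝄫 C♭ D♭ E♭ F.
So we need the interval from C♭ up to D♭.
From C♭ to D♭ is 14 semitones, exactly the major ninth.

major ninth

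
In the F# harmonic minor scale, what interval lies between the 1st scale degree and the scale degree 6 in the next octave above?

F# harmonic minor: F# G# A B C# D E#.
So we need the interval from F# up to D.
F# up to D is 20 semitones, a half step narrower than a major thirteenth, so the interval is minor.

minor thirteenth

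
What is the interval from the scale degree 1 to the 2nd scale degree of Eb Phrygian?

minor second

The scale runs Eb Fb Gb Ab Bb Cb Db.
That puts Eb below Fb.
From Eb to Fb: 1 semitone over a second = minor.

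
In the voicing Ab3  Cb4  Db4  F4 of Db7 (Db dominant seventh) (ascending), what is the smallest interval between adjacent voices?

major second

Adjacent intervals: Ab3→Cb4 = minor third; Cb4→Db4 = major second; Db4→F4 = major third.
The smallest is Cb4 to Db4, a major second (2 semitones).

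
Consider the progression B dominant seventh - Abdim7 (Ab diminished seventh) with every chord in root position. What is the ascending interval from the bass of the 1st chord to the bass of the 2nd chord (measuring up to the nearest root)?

The roots are B and Ab.
B up to Ab is 9 semitones, a whole step narrower than a major seventh, so the interval is diminished.

diminished seventh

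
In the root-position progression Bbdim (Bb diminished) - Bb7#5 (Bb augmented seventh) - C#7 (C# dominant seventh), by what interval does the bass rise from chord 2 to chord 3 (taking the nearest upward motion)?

A2

The roots are Bb and C#.
Bb up to C# is 3 semitones, a half step wider than a major second, so the interval is augmented.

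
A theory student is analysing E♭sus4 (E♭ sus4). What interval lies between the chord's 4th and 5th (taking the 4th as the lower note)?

major second

E♭sus4: E♭ A♭ B♭.
The 4th is A♭ and the 5th is B♭.
A♭ up to B♭ spans 2 letter names and 2 semitones — a major second.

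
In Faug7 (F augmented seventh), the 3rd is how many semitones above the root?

F+7 (F augmented seventh) is spelled F A C# Eb.
F to A is a major third: 4 semitones.

4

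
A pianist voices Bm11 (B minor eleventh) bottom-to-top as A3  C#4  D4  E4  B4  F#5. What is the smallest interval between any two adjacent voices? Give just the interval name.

Adjacent intervals: A3→C#4 = major third; C#4→D4 = minor second; D4→E4 = major second; E4→B4 = perfect fifth; B4→F#5 = perfect fifth.
The smallest is C#4 to D4, a minor second (1 semitone).

m2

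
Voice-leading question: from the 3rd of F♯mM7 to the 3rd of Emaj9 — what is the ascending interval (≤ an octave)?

The 3rd of F♯mM7 is A; the 3rd of Emaj9 is G♯.
From A to G♯ is 11 semitones, exactly the major seventh.

major 7th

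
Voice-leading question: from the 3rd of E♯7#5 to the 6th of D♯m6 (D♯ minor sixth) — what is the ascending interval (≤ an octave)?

E♯7#5 has G𝄪 as its 3rd, and D♯m6 (D♯ minor sixth) has B♯ as its 6th.
G𝄪 up to B♯ is 3 semitones, a half step narrower than a major third, so the interval is minor.

minor 3rd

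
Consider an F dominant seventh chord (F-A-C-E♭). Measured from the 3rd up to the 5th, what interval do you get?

minor third

That puts A below C.
A up to C is 3 semitones, a half step narrower than a major third, so the interval is minor.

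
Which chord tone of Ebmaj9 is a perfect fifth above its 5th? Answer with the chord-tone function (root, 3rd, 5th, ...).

Eb major ninth is spelled Eb-G-Bb-D-F.
The 5th is Bb. A perfect fifth above Bb is F.
F is the chord's 9th.

9th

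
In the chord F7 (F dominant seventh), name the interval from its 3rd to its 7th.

F7: F, A, C, Eb.
The 3rd is A and the 7th is Eb.
A up to Eb is 6 semitones, a half step narrower than a perfect fifth, so the interval is diminished.

diminished fifth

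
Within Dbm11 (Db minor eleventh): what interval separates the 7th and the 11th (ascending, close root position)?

Spelling the chord: Db–Fb–Ab–Cb–Eb–Gb.
So we need the interval from Cb up to Gb.
Counting 5 letters and 7 half steps from Cb gives a perfect fifth.

perfect fifth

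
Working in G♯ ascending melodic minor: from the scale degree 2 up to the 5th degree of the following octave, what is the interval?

P11

The scale runs G♯ A♯ B C♯ D♯ E♯ F𝄪.
That puts A♯ below D♯.
From A♯ to D♯ is 17 semitones, exactly the perfect eleventh.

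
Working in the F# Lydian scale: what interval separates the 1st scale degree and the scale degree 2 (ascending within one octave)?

major second

The scale runs F# G# A# B# C# D# E#.
1st scale degree = F#; scale degree 2 = G#.
F# up to G# spans 2 letter names and 2 semitones — a major second.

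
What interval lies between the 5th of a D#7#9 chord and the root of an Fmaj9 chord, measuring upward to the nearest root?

The 5th of D#7#9 is A#; the root of Fmaj9 is F.
From A# to F: 7 semitones over a sixth = diminished.

d6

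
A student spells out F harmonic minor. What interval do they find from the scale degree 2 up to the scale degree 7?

The scale runs F G Ab Bb C Db E.
So we need the interval from G up to E.
Counting 6 letters and 9 half steps from G gives a major sixth.

M6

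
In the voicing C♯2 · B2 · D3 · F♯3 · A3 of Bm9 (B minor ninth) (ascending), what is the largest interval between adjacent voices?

minor 7th

Adjacent intervals: C♯2→B2 = minor seventh; B2→D3 = minor third; D3→F♯3 = major third; F♯3→A3 = minor third.
The largest is C♯2 to B2, a minor seventh (10 semitones).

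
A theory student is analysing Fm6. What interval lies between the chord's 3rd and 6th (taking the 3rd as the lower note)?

The chord tones of F minor sixth are F, A♭, C, D.
So we need the interval from A♭ up to D.
A♭ up to D is 6 semitones, a half step wider than a perfect fourth, so the interval is augmented.

augmented 4th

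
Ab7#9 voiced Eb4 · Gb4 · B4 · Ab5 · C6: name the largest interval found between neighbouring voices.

d7

Adjacent intervals: Eb4→Gb4 = minor third; Gb4→B4 = augmented third; B4→Ab5 = diminished seventh; Ab5→C6 = major third.
The largest is B4 to Ab5, a diminished seventh (9 semitones).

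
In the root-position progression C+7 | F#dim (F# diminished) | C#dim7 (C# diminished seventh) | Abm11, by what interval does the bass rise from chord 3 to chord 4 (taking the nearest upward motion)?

diminished 6th

The roots are C# and Ab.
From C# to Ab: 7 semitones over a sixth = diminished.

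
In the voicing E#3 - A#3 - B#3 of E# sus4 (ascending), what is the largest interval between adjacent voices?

Adjacent intervals: E#3→A#3 = perfect fourth; A#3→B#3 = major second.
The largest is E#3 to A#3, a perfect fourth (5 semitones).

P4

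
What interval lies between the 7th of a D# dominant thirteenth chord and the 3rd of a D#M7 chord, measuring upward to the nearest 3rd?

augmented fourth

D# dominant thirteenth has C# as its 7th, and D#M7 has F## as its 3rd.
4 letter names make it a fourth; at 6 semitones (a half step wider than perfect) the quality is augmented.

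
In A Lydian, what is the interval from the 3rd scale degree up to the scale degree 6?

P4

The scale runs A B C# D# E F# G#.
The 3rd scale degree is C# and the degree 6 is F#.
C# up to F# spans 4 letter names and 5 semitones — a perfect fourth.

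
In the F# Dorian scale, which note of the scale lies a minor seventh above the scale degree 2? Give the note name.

F#

The scale is F# G# A B C# D# E.
The scale degree 2 is G#; a minor seventh above that is F# — scale degree 1.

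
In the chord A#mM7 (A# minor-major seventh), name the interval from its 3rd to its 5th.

major third

Spelling the chord: A#-C#-E#-G##.
3rd = C#; 5th = E#.
From C# to E# is 4 semitones, exactly the major third.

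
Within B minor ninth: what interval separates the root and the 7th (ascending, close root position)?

The chord tones of Bm9 are B D F# A C#.
Root = B; 7th = A.
B up to A is 10 semitones, a half step narrower than a major seventh, so the interval is minor.

minor seventh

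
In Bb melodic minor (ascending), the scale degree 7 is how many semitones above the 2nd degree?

The scale is Bb C Db Eb F G A.
C up to A is a major sixth — 9 semitones.

9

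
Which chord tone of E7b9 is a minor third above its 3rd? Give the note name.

E7b9: E, G#, B, D, F.
The 3rd is G#. A minor third above G# is B.
B is the chord's 5th.

B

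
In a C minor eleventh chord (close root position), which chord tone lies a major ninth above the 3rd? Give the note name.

F

C minor eleventh is spelled C–E♭–G–B♭–D–F.
The 3rd is E♭. A major ninth above E♭ is F.
F is the chord's 11th.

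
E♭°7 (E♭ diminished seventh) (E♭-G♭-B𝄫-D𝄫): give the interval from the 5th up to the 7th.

So we need the interval from B𝄫 up to D𝄫.
B𝄫 up to D𝄫 is 3 semitones, a half step narrower than a major third, so the interval is minor.

minor 3rd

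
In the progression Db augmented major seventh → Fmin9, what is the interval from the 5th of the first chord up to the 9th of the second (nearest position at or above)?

Db augmented major seventh has A as its 5th, and Fmin9 has G as its 9th.
A up to G is 10 semitones, a half step narrower than a major seventh, so the interval is minor.

m7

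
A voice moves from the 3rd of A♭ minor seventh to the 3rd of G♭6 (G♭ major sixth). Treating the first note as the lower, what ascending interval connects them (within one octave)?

A♭ minor seventh has C♭ as its 3rd, and G♭6 (G♭ major sixth) has B♭ as its 3rd.
C♭ up to B♭ spans 7 letter names and 11 semitones — a major seventh.

M7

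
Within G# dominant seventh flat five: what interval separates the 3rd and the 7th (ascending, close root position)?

Spelling the chord: G#, B#, D, F#.
The 3rd is B# and the 7th is F#.
B# up to F# is 6 semitones, a half step narrower than a perfect fifth, so the interval is diminished.

diminished fifth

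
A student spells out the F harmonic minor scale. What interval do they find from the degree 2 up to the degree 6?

F harmonic minor: F G A♭ B♭ C D♭ E.
So we need the interval from G up to D♭.
From G to D♭: 6 semitones over a fifth = diminished.

diminished 5th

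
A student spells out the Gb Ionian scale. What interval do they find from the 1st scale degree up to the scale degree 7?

Gb major: Gb Ab Bb Cb Db Eb F.
That puts Gb below F.
Gb up to F spans 7 letter names and 11 semitones — a major seventh.

major 7th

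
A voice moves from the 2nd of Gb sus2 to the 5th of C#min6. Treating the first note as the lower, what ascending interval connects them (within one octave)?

augmented 7th

Gb sus2 has Ab as its 2nd, and C#min6 has G# as its 5th.
7 letter names make it a seventh; at 12 semitones (a half step wider than major) the quality is augmented.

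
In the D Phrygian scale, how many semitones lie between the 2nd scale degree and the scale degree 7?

The scale is D Eb F G A Bb C.
Eb up to C is a major sixth — 9 semitones.

9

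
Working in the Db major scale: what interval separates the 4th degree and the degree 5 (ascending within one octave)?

Db major: Db Eb F Gb Ab Bb C.
The 4th degree is Gb and the scale degree 5 is Ab.
Counting 2 letters and 2 half steps from Gb gives a major second.

major second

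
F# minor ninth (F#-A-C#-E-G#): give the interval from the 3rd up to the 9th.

major seventh

The 3rd is A and the 9th is G#.
A up to G# spans 7 letter names and 11 semitones — a major seventh.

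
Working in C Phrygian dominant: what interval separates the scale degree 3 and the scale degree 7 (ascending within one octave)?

The scale runs C D♭ E F G A♭ B♭.
So we need the interval from E up to B♭.
From E to B♭: 6 semitones over a fifth = diminished.

diminished fifth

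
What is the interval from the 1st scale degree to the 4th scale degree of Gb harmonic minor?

perfect 4th

The scale runs Gb Ab Bbb Cb Db Ebb F.
That puts Gb below Cb.
Gb up to Cb spans 4 letter names and 5 semitones — a perfect fourth.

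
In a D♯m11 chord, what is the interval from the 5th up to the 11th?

D♯m11 (D♯ minor eleventh): D♯, F♯, A♯, C♯, E♯, G♯.
So we need the interval from A♯ up to G♯.
From A♯ to G♯: 10 semitones over a seventh = minor.

minor seventh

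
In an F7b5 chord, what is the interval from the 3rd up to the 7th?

Spelling the chord: F A Cb Eb.
The 3rd is A and the 7th is Eb.
From A to Eb: 6 semitones over a fifth = diminished.

diminished fifth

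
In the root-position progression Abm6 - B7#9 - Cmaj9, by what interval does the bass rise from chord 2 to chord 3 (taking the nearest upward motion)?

minor second

The roots are B and C.
B up to C is 1 semitone, a half step narrower than a major second, so the interval is minor.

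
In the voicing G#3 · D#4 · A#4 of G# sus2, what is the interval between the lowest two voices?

perfect fifth

Those voices are G#3 and D#4.
From G# to D# is 7 semitones, exactly the perfect fifth.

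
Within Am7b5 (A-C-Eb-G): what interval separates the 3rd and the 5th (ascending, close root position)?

m3

The 3rd is C and the 5th is Eb.
From C to Eb: 3 semitones over a third = minor.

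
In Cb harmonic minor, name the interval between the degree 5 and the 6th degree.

minor second

Spelling Cb harmonic minor: Cb Db Ebb Fb Gb Abb Bb.
That puts Gb below Abb.
Gb up to Abb is 1 semitone, a half step narrower than a major second, so the interval is minor.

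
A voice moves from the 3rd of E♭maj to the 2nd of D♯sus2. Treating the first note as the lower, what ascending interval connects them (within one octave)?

A6

E♭maj has G as its 3rd, and D♯sus2 has E♯ as its 2nd.
From G to E♯: 10 semitones over a sixth = augmented.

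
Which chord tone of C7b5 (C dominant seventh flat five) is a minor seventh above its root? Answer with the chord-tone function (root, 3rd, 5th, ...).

C7b5 (C dominant seventh flat five) is spelled C, E, Gb, Bb.
The root is C. A minor seventh above C is Bb.
Bb is the chord's 7th.

7th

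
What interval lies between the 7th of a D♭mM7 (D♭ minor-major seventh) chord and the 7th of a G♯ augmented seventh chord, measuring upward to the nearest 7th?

D♭mM7 (D♭ minor-major seventh) has C as its 7th, and G♯ augmented seventh has F♯ as its 7th.
From C to F♯: 6 semitones over a fourth = augmented.

A4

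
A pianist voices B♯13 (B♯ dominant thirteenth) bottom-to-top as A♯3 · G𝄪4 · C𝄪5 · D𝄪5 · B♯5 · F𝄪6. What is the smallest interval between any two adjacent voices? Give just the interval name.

major second

Adjacent intervals: A♯3→G𝄪4 = major seventh; G𝄪4→C𝄪5 = perfect fourth; C𝄪5→D𝄪5 = major second; D𝄪5→B♯5 = minor sixth; B♯5→F𝄪6 = perfect fifth.
The smallest is C𝄪5 to D𝄪5, a major second (2 semitones).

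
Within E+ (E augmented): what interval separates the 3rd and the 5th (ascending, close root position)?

Eaug is spelled E G# B#.
3rd = G#; 5th = B#.
Counting 3 letters and 4 half steps from G# gives a major third.

M3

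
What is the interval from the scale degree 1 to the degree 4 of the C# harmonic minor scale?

C# harmonic minor: C# D# E F# G# A B#.
That puts C# below F#.
From C# to F# is 5 semitones, exactly the perfect fourth.

perfect fourth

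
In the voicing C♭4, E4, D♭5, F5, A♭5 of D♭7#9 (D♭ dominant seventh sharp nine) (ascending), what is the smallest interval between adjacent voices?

minor third

Adjacent intervals: C♭4→E4 = augmented third; E4→D♭5 = diminished seventh; D♭5→F5 = major third; F5→A♭5 = minor third.
The smallest is F5 to A♭5, a minor third (3 semitones).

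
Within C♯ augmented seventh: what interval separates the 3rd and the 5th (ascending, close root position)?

major third

C♯ augmented seventh: C♯, E♯, G𝄪, B.
That puts E♯ below G𝄪.
From E♯ to G𝄪 is 4 semitones, exactly the major third.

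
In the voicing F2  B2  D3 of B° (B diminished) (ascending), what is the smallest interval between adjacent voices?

Adjacent intervals: F2→B2 = augmented fourth; B2→D3 = minor third.
The smallest is B2 to D3, a minor third (3 semitones).

minor third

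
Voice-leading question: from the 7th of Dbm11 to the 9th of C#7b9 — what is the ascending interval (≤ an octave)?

The 7th of Dbm11 is Cb; the 9th of C#7b9 is D.
From Cb to D: 3 semitones over a second = augmented.

augmented second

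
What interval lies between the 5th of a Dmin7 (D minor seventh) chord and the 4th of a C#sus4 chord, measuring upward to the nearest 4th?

Dmin7 (D minor seventh) has A as its 5th, and C#sus4 has F# as its 4th.
From A to F# is 9 semitones, exactly the major sixth.

major sixth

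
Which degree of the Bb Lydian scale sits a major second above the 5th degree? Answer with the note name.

G

The scale is Bb C D E F G A.
The 5th degree is F; a major second above that is G — scale degree 6.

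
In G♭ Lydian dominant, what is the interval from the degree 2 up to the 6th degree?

perfect 5th

G♭ lydian dominant: G♭ A♭ B♭ C D♭ E♭ F♭.
The degree 2 is A♭ and the 6th degree is E♭.
A♭ up to E♭ spans 5 letter names and 7 semitones — a perfect fifth.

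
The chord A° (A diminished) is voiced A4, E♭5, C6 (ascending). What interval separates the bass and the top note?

minor 10th

The outer voices are A4 and C6.
From A to C: 15 semitones over a tenth = minor.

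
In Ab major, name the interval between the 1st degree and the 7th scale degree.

Spelling Ab major: Ab Bb C Db Eb F G.
That puts Ab below G.
Ab up to G spans 7 letter names and 11 semitones — a major seventh.

major seventh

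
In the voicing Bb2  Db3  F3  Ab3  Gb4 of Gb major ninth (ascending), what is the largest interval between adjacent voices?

Adjacent intervals: Bb2→Db3 = minor third; Db3→F3 = major third; F3→Ab3 = minor third; Ab3→Gb4 = minor seventh.
The largest is Ab3 to Gb4, a minor seventh (10 semitones).

minor seventh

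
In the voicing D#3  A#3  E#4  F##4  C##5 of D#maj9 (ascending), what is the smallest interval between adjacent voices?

Adjacent intervals: D#3→A#3 = perfect fifth; A#3→E#4 = perfect fifth; E#4→F##4 = major second; F##4→C##5 = perfect fifth.
The smallest is E#4 to F##4, a major second (2 semitones).

M2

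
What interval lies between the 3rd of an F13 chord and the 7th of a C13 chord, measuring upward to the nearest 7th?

m2

The 3rd of F13 is A; the 7th of C13 is B♭.
2 letter names make it a second; at 1 semitone (a half step narrower than major) the quality is minor.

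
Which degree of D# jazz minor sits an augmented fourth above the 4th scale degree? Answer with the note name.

C##

The scale is D# E# F# G# A# B# C##.
The 4th scale degree is G#; an augmented fourth above that is C## — scale degree 7.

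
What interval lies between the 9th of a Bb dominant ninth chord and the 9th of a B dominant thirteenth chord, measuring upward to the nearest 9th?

Bb dominant ninth has C as its 9th, and B dominant thirteenth has C# as its 9th.
From C to C#: 1 semitone over a unison = augmented.

augmented unison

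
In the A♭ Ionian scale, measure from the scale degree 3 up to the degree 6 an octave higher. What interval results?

Spelling the A♭ Ionian scale: A♭ B♭ C D♭ E♭ F G.
Scale degree 3 = C; 6th scale degree (up an octave) = F.
Counting 11 letters and 17 half steps from C gives a perfect eleventh.

perfect 11th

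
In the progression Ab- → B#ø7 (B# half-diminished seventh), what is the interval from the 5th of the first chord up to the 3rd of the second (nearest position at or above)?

Ab- has Eb as its 5th, and B#ø7 (B# half-diminished seventh) has D# as its 3rd.
7 letter names make it a seventh; at 12 semitones (a half step wider than major) the quality is augmented.

augmented seventh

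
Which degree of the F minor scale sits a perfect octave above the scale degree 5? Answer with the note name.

The scale is F G Ab Bb C Db Eb.
The scale degree 5 is C; a perfect octave above that is C — scale degree 5.

C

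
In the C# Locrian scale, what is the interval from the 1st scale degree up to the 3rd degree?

Spelling the C# Locrian scale: C# D E F# G A B.
The 1st scale degree is C# and the 3rd degree is E.
From C# to E: 3 semitones over a third = minor.

minor 3rd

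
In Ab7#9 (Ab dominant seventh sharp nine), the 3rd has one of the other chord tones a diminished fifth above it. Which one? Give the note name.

Gb

Spelling the chord: Ab-C-Eb-Gb-B.
The 3rd is C. A diminished fifth above C is Gb.
Gb is the chord's 7th.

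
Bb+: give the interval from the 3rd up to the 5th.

major third

Bb+ (Bb augmented): Bb, D, F#.
That puts D below F#.
From D to F# is 4 semitones, exactly the major third.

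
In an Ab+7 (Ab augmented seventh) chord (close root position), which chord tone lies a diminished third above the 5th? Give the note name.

Ab+7 is spelled Ab C E Gb.
The 5th is E. A diminished third above E is Gb.
Gb is the chord's 7th.

Gb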